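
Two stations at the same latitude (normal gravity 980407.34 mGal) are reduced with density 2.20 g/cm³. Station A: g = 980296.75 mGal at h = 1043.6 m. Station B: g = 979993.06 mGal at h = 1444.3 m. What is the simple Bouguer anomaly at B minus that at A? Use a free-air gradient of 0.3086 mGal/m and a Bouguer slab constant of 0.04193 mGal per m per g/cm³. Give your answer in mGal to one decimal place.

Δg_SB(A) = 980296.75 − 980407.34 + 0.3086×1043.6 − 0.04193×2.20×1043.6 = 115.20 mGal
Δg_SB(B) = 979993.06 − 980407.34 + 0.3086×1444.3 − 0.04193×2.20×1444.3 = -101.80 mGal
Difference = -101.80 − (115.20) = -217.00 mGal

-217.0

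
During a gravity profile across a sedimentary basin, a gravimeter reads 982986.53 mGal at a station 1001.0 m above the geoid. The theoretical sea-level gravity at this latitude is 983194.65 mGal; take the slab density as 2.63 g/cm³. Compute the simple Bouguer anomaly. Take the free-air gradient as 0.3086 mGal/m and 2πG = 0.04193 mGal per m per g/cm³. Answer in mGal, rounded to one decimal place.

-9.6

Free-air correction = 0.3086 × 1001.0 = 308.91 mGal
Free-air anomaly = 982986.53 − 983194.65 + (308.91) = 100.79 mGal
Bouguer slab correction = 0.04193 × 2.63 × 1001.0 = 110.39 mGal
Simple Bouguer anomaly = 100.79 − (110.39) = -9.60 mGal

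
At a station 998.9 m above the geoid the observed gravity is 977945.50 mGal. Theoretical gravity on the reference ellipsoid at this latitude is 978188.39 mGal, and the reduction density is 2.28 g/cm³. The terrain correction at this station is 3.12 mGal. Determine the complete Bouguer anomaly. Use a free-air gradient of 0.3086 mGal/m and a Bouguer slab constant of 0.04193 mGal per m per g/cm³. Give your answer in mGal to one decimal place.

Free-air correction = 0.3086 × 998.9 = 308.26 mGal
Free-air anomaly = 977945.50 − 978188.39 + (308.26) = 65.37 mGal
Bouguer slab correction = 0.04193 × 2.28 × 998.9 = 95.50 mGal
Simple Bouguer anomaly = 65.37 − (95.50) = -30.13 mGal
Complete Bouguer anomaly = -30.13 + 3.12 = -27.01 mGal

-27.0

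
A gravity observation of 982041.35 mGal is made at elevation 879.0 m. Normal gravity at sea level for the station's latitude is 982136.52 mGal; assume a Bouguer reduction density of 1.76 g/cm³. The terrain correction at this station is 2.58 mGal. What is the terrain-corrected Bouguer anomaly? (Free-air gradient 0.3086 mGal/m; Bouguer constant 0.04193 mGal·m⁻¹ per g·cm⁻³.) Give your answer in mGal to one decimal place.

Free-air correction = 0.3086 × 879.0 = 271.26 mGal
Free-air anomaly = 982041.35 − 982136.52 + (271.26) = 176.09 mGal
Bouguer slab correction = 0.04193 × 1.76 × 879.0 = 64.87 mGal
Simple Bouguer anomaly = 176.09 − (64.87) = 111.22 mGal
Complete Bouguer anomaly = 111.22 + 2.58 = 113.80 mGal

113.8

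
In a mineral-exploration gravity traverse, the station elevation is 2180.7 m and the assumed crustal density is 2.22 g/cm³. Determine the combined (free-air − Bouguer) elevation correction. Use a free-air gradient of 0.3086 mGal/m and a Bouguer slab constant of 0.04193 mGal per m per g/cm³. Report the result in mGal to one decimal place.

Combined gradient = 0.3086 − 0.04193 × 2.22 = 0.2155154 mGal/m
Combined elevation correction = 0.2155154 × 2180.7 = 470.0 mGal

470.0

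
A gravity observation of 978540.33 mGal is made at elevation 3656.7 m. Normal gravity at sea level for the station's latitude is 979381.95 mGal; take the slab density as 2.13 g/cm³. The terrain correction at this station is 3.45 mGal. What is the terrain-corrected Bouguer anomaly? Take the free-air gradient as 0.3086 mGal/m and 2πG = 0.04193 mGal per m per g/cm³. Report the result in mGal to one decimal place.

Free-air correction = 0.3086 × 3656.7 = 1128.46 mGal
Free-air anomaly = 978540.33 − 979381.95 + (1128.46) = 286.84 mGal
Bouguer slab correction = 0.04193 × 2.13 × 3656.7 = 326.58 mGal
Simple Bouguer anomaly = 286.84 − (326.58) = -39.74 mGal
Complete Bouguer anomaly = -39.74 + 3.45 = -36.29 mGal

-36.3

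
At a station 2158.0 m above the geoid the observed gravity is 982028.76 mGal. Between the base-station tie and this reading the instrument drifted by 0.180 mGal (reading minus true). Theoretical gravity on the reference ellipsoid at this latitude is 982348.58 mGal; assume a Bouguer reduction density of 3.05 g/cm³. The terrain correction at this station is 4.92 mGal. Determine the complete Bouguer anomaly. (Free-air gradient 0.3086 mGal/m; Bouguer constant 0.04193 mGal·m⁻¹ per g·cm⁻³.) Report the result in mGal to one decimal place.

Drift-corrected reading = 982028.76 − (0.180) = 982028.580 mGal
Free-air correction = 0.3086 × 2158.0 = 665.96 mGal
Free-air anomaly = 982028.580 − 982348.58 + (665.96) = 345.960 mGal
Bouguer slab correction = 0.04193 × 3.05 × 2158.0 = 275.98 mGal
Simple Bouguer anomaly = 345.960 − (275.98) = 69.980 mGal
Complete Bouguer anomaly = 69.980 + 4.92 = 74.900 mGal

74.9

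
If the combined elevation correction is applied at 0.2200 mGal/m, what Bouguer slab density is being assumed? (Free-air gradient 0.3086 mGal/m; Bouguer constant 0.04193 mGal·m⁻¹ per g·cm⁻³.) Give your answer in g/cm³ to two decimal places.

0.2200 = 0.3086 − 0.04193 × ρ
ρ = (0.3086 − 0.2200) / 0.04193 = 2.11 g/cm³

2.11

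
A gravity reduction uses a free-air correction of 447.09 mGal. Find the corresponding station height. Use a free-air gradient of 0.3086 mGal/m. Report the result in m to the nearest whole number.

1449

h = 447.09 / 0.3086 = 1448.77 m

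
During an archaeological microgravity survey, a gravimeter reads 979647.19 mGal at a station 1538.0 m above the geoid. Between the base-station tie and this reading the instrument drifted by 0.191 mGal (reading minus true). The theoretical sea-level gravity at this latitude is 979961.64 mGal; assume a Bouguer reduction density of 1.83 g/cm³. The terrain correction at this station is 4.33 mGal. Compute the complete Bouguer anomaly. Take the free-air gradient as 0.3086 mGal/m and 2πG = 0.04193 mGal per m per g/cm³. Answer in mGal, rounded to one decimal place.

Drift-corrected reading = 979647.19 − (0.191) = 979646.999 mGal
Free-air correction = 0.3086 × 1538.0 = 474.63 mGal
Free-air anomaly = 979646.999 − 979961.64 + (474.63) = 159.989 mGal
Bouguer slab correction = 0.04193 × 1.83 × 1538.0 = 118.01 mGal
Simple Bouguer anomaly = 159.989 − (118.01) = 41.979 mGal
Complete Bouguer anomaly = 41.979 + 4.33 = 46.309 mGal

46.3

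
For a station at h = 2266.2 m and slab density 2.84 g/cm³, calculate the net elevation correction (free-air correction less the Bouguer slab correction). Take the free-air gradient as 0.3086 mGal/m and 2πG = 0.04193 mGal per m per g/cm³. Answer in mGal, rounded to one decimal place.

429.5

Combined gradient = 0.3086 − 0.04193 × 2.84 = 0.1895188 mGal/m
Combined elevation correction = 0.1895188 × 2266.2 = 429.5 mGal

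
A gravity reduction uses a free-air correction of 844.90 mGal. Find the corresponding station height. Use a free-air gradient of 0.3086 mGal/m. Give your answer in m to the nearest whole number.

2738

h = 844.90 / 0.3086 = 2737.85 m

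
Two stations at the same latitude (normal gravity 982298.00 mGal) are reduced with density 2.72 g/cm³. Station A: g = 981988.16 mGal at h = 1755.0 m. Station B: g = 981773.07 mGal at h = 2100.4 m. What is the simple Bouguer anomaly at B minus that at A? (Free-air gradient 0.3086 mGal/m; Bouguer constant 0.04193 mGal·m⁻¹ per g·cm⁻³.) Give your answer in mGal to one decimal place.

Δg_SB(A) = 981988.16 − 982298.00 + 0.3086×1755.0 − 0.04193×2.72×1755.0 = 31.60 mGal
Δg_SB(B) = 981773.07 − 982298.00 + 0.3086×2100.4 − 0.04193×2.72×2100.4 = -116.30 mGal
Difference = -116.30 − (31.60) = -147.90 mGal

-147.9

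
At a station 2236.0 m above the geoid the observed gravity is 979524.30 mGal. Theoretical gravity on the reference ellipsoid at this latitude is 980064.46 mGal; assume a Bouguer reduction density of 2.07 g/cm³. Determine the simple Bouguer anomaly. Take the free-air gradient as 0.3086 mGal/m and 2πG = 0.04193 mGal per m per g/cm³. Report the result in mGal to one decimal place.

Free-air correction = 0.3086 × 2236.0 = 690.03 mGal
Free-air anomaly = 979524.30 − 980064.46 + (690.03) = 149.87 mGal
Bouguer slab correction = 0.04193 × 2.07 × 2236.0 = 194.07 mGal
Simple Bouguer anomaly = 149.87 − (194.07) = -44.20 mGal

-44.2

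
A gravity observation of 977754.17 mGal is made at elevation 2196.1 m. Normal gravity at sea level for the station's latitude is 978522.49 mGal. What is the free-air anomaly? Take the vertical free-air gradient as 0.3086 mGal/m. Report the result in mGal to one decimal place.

-90.6

Free-air correction = 0.3086 × 2196.1 = 677.72 mGal
Free-air anomaly = 977754.17 − 978522.49 + (677.72) = -90.60 mGal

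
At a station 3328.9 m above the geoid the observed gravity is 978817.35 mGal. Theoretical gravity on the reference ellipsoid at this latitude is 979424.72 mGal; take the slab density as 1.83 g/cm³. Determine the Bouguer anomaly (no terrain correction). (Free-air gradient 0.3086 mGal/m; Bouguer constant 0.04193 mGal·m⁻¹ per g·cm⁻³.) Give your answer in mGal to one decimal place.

Free-air correction = 0.3086 × 3328.9 = 1027.30 mGal
Free-air anomaly = 978817.35 − 979424.72 + (1027.30) = 419.93 mGal
Bouguer slab correction = 0.04193 × 1.83 × 3328.9 = 255.43 mGal
Simple Bouguer anomaly = 419.93 − (255.43) = 164.50 mGal

164.5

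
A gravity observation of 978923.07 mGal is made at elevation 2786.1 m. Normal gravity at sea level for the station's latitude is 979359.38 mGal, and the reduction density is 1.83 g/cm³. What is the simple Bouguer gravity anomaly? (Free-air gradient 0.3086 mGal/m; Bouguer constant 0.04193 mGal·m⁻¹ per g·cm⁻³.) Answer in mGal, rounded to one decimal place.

209.7

Free-air correction = 0.3086 × 2786.1 = 859.79 mGal
Free-air anomaly = 978923.07 − 979359.38 + (859.79) = 423.48 mGal
Bouguer slab correction = 0.04193 × 1.83 × 2786.1 = 213.78 mGal
Simple Bouguer anomaly = 423.48 − (213.78) = 209.70 mGal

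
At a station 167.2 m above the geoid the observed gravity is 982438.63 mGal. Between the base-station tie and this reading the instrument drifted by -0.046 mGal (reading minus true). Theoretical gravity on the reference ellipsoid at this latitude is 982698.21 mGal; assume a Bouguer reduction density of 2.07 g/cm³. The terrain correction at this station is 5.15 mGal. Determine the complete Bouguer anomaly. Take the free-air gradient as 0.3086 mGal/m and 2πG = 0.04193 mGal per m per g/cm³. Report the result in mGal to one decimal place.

Drift-corrected reading = 982438.63 − (-0.046) = 982438.676 mGal
Free-air correction = 0.3086 × 167.2 = 51.60 mGal
Free-air anomaly = 982438.676 − 982698.21 + (51.60) = -207.934 mGal
Bouguer slab correction = 0.04193 × 2.07 × 167.2 = 14.51 mGal
Simple Bouguer anomaly = -207.934 − (14.51) = -222.444 mGal
Complete Bouguer anomaly = -222.444 + 5.15 = -217.294 mGal

-217.3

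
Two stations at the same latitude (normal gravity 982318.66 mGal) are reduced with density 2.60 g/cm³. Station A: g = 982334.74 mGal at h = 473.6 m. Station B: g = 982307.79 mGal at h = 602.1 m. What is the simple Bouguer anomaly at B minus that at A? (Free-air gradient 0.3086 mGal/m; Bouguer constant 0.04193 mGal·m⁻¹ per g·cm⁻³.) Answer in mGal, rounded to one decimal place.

-1.3

Δg_SB(A) = 982334.74 − 982318.66 + 0.3086×473.6 − 0.04193×2.60×473.6 = 110.60 mGal
Δg_SB(B) = 982307.79 − 982318.66 + 0.3086×602.1 − 0.04193×2.60×602.1 = 109.30 mGal
Difference = 109.30 − (110.60) = -1.30 mGal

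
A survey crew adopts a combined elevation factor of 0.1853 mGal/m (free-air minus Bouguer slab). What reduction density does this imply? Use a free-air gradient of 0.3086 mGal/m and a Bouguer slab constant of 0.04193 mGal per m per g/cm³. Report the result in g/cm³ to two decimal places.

2.94

0.1853 = 0.3086 − 0.04193 × ρ
ρ = (0.3086 − 0.1853) / 0.04193 = 2.94 g/cm³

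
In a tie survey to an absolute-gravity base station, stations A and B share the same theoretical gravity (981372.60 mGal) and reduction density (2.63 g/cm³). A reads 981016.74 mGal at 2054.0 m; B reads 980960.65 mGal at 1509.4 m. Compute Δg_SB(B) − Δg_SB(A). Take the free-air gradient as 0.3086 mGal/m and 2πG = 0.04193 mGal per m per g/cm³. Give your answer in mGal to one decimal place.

-164.1

Δg_SB(A) = 981016.74 − 981372.60 + 0.3086×2054.0 − 0.04193×2.63×2054.0 = 51.50 mGal
Δg_SB(B) = 980960.65 − 981372.60 + 0.3086×1509.4 − 0.04193×2.63×1509.4 = -112.60 mGal
Difference = -112.60 − (51.50) = -164.10 mGal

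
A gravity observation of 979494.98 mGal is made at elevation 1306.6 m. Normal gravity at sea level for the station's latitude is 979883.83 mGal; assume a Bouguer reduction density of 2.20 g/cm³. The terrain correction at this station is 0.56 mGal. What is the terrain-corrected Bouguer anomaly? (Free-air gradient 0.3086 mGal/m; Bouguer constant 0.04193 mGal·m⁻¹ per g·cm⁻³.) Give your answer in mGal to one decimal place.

Free-air correction = 0.3086 × 1306.6 = 403.22 mGal
Free-air anomaly = 979494.98 − 979883.83 + (403.22) = 14.37 mGal
Bouguer slab correction = 0.04193 × 2.20 × 1306.6 = 120.53 mGal
Simple Bouguer anomaly = 14.37 − (120.53) = -106.16 mGal
Complete Bouguer anomaly = -106.16 + 0.56 = -105.60 mGal

-105.6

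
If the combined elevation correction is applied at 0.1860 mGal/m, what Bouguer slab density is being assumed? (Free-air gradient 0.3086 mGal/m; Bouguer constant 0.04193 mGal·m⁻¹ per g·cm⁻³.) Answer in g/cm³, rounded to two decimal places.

0.1860 = 0.3086 − 0.04193 × ρ
ρ = (0.3086 − 0.1860) / 0.04193 = 2.92 g/cm³

2.92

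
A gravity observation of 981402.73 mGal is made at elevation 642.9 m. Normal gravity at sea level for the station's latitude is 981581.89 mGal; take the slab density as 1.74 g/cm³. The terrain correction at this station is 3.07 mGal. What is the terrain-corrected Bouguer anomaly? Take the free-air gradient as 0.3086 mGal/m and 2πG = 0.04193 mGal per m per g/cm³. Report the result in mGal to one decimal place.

-24.6

Free-air correction = 0.3086 × 642.9 = 198.40 mGal
Free-air anomaly = 981402.73 − 981581.89 + (198.40) = 19.24 mGal
Bouguer slab correction = 0.04193 × 1.74 × 642.9 = 46.90 mGal
Simple Bouguer anomaly = 19.24 − (46.90) = -27.66 mGal
Complete Bouguer anomaly = -27.66 + 3.07 = -24.59 mGal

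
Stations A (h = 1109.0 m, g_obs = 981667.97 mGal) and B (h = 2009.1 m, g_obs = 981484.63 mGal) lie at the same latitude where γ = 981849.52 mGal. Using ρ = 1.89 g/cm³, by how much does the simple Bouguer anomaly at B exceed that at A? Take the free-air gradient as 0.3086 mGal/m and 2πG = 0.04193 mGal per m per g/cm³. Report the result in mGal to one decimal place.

Δg_SB(A) = 981667.97 − 981849.52 + 0.3086×1109.0 − 0.04193×1.89×1109.0 = 72.80 mGal
Δg_SB(B) = 981484.63 − 981849.52 + 0.3086×2009.1 − 0.04193×1.89×2009.1 = 95.90 mGal
Difference = 95.90 − (72.80) = 23.10 mGal

23.1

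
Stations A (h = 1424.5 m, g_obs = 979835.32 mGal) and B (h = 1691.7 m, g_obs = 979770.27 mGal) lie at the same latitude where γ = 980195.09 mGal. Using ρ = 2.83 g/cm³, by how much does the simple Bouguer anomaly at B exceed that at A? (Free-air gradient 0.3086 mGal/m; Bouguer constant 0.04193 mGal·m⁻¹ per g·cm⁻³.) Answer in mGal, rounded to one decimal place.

Δg_SB(A) = 979835.32 − 980195.09 + 0.3086×1424.5 − 0.04193×2.83×1424.5 = -89.20 mGal
Δg_SB(B) = 979770.27 − 980195.09 + 0.3086×1691.7 − 0.04193×2.83×1691.7 = -103.50 mGal
Difference = -103.50 − (-89.20) = -14.30 mGal

-14.3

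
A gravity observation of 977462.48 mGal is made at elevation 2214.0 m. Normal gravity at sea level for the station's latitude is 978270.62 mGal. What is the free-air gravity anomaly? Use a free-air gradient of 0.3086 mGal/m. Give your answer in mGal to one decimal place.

Free-air correction = 0.3086 × 2214.0 = 683.24 mGal
Free-air anomaly = 977462.48 − 978270.62 + (683.24) = -124.90 mGal

-124.9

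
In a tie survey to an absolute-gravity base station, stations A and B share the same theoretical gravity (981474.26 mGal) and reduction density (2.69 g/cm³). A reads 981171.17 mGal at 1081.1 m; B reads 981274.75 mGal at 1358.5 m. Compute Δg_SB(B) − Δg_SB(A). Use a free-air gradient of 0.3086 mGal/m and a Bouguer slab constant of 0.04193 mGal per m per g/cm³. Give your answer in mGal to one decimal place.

157.9

Δg_SB(A) = 981171.17 − 981474.26 + 0.3086×1081.1 − 0.04193×2.69×1081.1 = -91.40 mGal
Δg_SB(B) = 981274.75 − 981474.26 + 0.3086×1358.5 − 0.04193×2.69×1358.5 = 66.50 mGal
Difference = 66.50 − (-91.40) = 157.90 mGal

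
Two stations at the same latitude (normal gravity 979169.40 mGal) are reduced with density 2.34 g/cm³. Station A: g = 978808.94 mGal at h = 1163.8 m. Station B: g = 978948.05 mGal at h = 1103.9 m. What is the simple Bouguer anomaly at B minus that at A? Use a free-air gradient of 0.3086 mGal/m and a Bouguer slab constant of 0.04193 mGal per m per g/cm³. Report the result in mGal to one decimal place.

126.5

Δg_SB(A) = 978808.94 − 979169.40 + 0.3086×1163.8 − 0.04193×2.34×1163.8 = -115.50 mGal
Δg_SB(B) = 978948.05 − 979169.40 + 0.3086×1103.9 − 0.04193×2.34×1103.9 = 11.00 mGal
Difference = 11.00 − (-115.50) = 126.50 mGal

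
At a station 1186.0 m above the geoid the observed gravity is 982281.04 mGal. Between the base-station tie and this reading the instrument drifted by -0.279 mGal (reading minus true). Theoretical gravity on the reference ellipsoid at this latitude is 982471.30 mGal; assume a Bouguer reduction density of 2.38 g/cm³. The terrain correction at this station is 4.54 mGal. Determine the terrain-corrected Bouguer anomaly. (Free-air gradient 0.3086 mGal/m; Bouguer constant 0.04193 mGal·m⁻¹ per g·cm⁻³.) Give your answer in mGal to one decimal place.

Drift-corrected reading = 982281.04 − (-0.279) = 982281.319 mGal
Free-air correction = 0.3086 × 1186.0 = 366.00 mGal
Free-air anomaly = 982281.319 − 982471.30 + (366.00) = 176.019 mGal
Bouguer slab correction = 0.04193 × 2.38 × 1186.0 = 118.35 mGal
Simple Bouguer anomaly = 176.019 − (118.35) = 57.669 mGal
Complete Bouguer anomaly = 57.669 + 4.54 = 62.209 mGal

62.2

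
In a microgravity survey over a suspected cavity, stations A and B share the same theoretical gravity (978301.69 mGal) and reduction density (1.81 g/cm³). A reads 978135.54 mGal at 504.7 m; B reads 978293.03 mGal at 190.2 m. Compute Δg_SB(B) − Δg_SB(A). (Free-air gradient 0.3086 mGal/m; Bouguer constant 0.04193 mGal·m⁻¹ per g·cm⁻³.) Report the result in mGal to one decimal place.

Δg_SB(A) = 978135.54 − 978301.69 + 0.3086×504.7 − 0.04193×1.81×504.7 = -48.70 mGal
Δg_SB(B) = 978293.03 − 978301.69 + 0.3086×190.2 − 0.04193×1.81×190.2 = 35.60 mGal
Difference = 35.60 − (-48.70) = 84.30 mGal

84.3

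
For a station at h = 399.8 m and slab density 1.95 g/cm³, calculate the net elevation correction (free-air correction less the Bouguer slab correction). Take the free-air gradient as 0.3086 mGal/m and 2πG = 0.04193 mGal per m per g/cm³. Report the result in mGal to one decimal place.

90.7

Combined gradient = 0.3086 − 0.04193 × 1.95 = 0.2268365 mGal/m
Combined elevation correction = 0.2268365 × 399.8 = 90.7 mGal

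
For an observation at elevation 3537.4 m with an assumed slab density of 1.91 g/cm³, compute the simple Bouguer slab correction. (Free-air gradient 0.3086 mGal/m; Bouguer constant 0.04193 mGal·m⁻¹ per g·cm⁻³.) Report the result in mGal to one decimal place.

Bouguer slab correction = 0.04193 × 1.91 × 3537.4 = 283.3 mGal

283.3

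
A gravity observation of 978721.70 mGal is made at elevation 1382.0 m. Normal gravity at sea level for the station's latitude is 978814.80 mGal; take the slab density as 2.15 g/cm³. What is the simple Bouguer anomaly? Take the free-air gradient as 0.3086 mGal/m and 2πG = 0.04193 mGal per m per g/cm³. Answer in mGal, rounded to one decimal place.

Free-air correction = 0.3086 × 1382.0 = 426.49 mGal
Free-air anomaly = 978721.70 − 978814.80 + (426.49) = 333.39 mGal
Bouguer slab correction = 0.04193 × 2.15 × 1382.0 = 124.59 mGal
Simple Bouguer anomaly = 333.39 − (124.59) = 208.80 mGal

208.8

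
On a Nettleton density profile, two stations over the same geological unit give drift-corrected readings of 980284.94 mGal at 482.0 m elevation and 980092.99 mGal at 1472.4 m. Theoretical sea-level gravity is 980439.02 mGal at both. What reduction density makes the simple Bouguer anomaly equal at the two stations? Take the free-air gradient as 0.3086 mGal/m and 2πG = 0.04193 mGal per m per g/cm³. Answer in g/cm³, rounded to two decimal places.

2.74

Δg_obs = 980092.99 − 980284.94 = -191.95 mGal over Δh = 1472.4 − 482.0 = 990.4 m
Equal Bouguer anomalies ⇒ Δg_obs + (0.3086 − 0.04193ρ)·Δh = 0
0.3086 − 0.04193ρ = −Δg_obs/Δh = 0.19381
ρ = (0.3086 − 0.19381) / 0.04193 = 2.74 g/cm³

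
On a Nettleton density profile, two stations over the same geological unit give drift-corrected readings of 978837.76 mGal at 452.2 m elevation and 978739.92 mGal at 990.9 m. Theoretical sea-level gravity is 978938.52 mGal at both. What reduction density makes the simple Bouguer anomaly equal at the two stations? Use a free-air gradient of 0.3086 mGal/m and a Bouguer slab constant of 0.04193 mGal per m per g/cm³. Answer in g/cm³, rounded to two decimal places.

Δg_obs = 978739.92 − 978837.76 = -97.84 mGal over Δh = 990.9 − 452.2 = 538.7 m
Equal Bouguer anomalies ⇒ Δg_obs + (0.3086 − 0.04193ρ)·Δh = 0
0.3086 − 0.04193ρ = −Δg_obs/Δh = 0.18162
ρ = (0.3086 − 0.18162) / 0.04193 = 3.03 g/cm³

3.03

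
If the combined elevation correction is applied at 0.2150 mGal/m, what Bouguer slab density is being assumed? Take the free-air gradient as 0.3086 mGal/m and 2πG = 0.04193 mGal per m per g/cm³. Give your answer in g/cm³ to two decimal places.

0.2150 = 0.3086 − 0.04193 × ρ
ρ = (0.3086 − 0.2150) / 0.04193 = 2.23 g/cm³

2.23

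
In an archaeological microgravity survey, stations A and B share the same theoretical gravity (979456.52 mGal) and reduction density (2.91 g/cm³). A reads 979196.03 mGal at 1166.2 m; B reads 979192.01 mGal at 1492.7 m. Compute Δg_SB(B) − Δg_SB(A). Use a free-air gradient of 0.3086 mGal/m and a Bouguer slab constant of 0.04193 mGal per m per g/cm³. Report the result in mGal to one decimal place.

Δg_SB(A) = 979196.03 − 979456.52 + 0.3086×1166.2 − 0.04193×2.91×1166.2 = -42.90 mGal
Δg_SB(B) = 979192.01 − 979456.52 + 0.3086×1492.7 − 0.04193×2.91×1492.7 = 14.00 mGal
Difference = 14.00 − (-42.90) = 56.90 mGal

56.9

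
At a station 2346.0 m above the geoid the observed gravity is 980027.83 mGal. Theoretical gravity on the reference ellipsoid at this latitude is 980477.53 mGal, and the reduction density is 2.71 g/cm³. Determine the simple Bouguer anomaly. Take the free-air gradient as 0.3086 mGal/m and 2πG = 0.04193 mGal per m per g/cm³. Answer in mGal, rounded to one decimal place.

Free-air correction = 0.3086 × 2346.0 = 723.98 mGal
Free-air anomaly = 980027.83 − 980477.53 + (723.98) = 274.28 mGal
Bouguer slab correction = 0.04193 × 2.71 × 2346.0 = 266.58 mGal
Simple Bouguer anomaly = 274.28 − (266.58) = 7.70 mGal

7.7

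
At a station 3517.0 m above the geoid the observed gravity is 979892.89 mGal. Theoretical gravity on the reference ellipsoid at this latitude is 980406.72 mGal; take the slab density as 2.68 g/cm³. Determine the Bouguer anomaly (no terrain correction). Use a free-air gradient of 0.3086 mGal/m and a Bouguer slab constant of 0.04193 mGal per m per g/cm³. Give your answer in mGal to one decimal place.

Free-air correction = 0.3086 × 3517.0 = 1085.35 mGal
Free-air anomaly = 979892.89 − 980406.72 + (1085.35) = 571.52 mGal
Bouguer slab correction = 0.04193 × 2.68 × 3517.0 = 395.21 mGal
Simple Bouguer anomaly = 571.52 − (395.21) = 176.31 mGal

176.3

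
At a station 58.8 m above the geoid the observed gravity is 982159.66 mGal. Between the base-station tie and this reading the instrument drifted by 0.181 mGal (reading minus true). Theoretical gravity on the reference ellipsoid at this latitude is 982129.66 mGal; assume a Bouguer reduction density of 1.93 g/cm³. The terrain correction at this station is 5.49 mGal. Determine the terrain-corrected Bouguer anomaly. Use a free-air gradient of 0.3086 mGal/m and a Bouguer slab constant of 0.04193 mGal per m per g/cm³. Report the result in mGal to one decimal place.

48.7

Drift-corrected reading = 982159.66 − (0.181) = 982159.479 mGal
Free-air correction = 0.3086 × 58.8 = 18.15 mGal
Free-air anomaly = 982159.479 − 982129.66 + (18.15) = 47.969 mGal
Bouguer slab correction = 0.04193 × 1.93 × 58.8 = 4.76 mGal
Simple Bouguer anomaly = 47.969 − (4.76) = 43.209 mGal
Complete Bouguer anomaly = 43.209 + 5.49 = 48.699 mGal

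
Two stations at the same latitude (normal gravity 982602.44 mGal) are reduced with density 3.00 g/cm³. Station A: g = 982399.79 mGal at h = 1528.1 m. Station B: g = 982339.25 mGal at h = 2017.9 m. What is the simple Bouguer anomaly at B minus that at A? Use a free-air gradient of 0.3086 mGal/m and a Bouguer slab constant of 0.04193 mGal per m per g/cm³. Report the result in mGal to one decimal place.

Δg_SB(A) = 982399.79 − 982602.44 + 0.3086×1528.1 − 0.04193×3.00×1528.1 = 76.70 mGal
Δg_SB(B) = 982339.25 − 982602.44 + 0.3086×2017.9 − 0.04193×3.00×2017.9 = 105.70 mGal
Difference = 105.70 − (76.70) = 29.00 mGal

29.0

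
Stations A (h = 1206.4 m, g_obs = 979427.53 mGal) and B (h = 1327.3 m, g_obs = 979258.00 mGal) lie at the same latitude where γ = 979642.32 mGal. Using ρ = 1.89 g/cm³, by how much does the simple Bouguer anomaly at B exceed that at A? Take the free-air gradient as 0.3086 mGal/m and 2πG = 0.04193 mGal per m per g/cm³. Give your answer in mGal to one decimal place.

Δg_SB(A) = 979427.53 − 979642.32 + 0.3086×1206.4 − 0.04193×1.89×1206.4 = 61.90 mGal
Δg_SB(B) = 979258.00 − 979642.32 + 0.3086×1327.3 − 0.04193×1.89×1327.3 = -79.90 mGal
Difference = -79.90 − (61.90) = -141.80 mGal

-141.8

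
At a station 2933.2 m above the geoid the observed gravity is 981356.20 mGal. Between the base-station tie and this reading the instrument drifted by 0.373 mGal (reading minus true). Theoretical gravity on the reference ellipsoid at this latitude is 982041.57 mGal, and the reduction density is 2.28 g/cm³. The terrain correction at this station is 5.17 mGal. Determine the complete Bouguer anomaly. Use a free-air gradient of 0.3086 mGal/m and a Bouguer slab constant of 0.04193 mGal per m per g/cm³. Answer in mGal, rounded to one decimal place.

-55.8

Drift-corrected reading = 981356.20 − (0.373) = 981355.827 mGal
Free-air correction = 0.3086 × 2933.2 = 905.19 mGal
Free-air anomaly = 981355.827 − 982041.57 + (905.19) = 219.447 mGal
Bouguer slab correction = 0.04193 × 2.28 × 2933.2 = 280.42 mGal
Simple Bouguer anomaly = 219.447 − (280.42) = -60.973 mGal
Complete Bouguer anomaly = -60.973 + 5.17 = -55.803 mGal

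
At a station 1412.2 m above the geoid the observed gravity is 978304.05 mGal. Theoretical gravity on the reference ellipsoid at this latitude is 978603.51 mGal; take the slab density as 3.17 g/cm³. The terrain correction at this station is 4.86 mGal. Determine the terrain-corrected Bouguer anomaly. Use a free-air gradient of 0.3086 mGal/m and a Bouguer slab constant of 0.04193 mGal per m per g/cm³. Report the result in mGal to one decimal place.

Free-air correction = 0.3086 × 1412.2 = 435.80 mGal
Free-air anomaly = 978304.05 − 978603.51 + (435.80) = 136.34 mGal
Bouguer slab correction = 0.04193 × 3.17 × 1412.2 = 187.71 mGal
Simple Bouguer anomaly = 136.34 − (187.71) = -51.37 mGal
Complete Bouguer anomaly = -51.37 + 4.86 = -46.51 mGal

-46.5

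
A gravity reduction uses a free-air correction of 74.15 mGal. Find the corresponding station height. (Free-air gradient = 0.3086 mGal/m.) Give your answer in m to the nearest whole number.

h = 74.15 / 0.3086 = 240.28 m

240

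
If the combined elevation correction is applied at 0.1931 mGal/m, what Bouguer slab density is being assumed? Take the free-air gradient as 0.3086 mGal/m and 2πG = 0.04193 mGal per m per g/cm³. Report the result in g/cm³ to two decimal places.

0.1931 = 0.3086 − 0.04193 × ρ
ρ = (0.3086 − 0.1931) / 0.04193 = 2.75 g/cm³

2.75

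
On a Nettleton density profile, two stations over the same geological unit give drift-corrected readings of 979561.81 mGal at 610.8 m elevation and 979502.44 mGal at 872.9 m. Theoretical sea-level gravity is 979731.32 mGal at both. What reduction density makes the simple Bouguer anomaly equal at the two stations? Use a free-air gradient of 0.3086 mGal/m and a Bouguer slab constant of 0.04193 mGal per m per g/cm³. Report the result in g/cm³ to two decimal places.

Δg_obs = 979502.44 − 979561.81 = -59.37 mGal over Δh = 872.9 − 610.8 = 262.1 m
Equal Bouguer anomalies ⇒ Δg_obs + (0.3086 − 0.04193ρ)·Δh = 0
0.3086 − 0.04193ρ = −Δg_obs/Δh = 0.22652
ρ = (0.3086 − 0.22652) / 0.04193 = 1.96 g/cm³

1.96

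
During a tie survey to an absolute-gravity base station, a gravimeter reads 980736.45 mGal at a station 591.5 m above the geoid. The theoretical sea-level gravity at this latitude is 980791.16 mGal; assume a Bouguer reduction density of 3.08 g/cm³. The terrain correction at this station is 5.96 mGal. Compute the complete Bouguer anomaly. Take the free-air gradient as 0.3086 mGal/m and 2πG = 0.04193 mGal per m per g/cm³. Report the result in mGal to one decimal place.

Free-air correction = 0.3086 × 591.5 = 182.54 mGal
Free-air anomaly = 980736.45 − 980791.16 + (182.54) = 127.83 mGal
Bouguer slab correction = 0.04193 × 3.08 × 591.5 = 76.39 mGal
Simple Bouguer anomaly = 127.83 − (76.39) = 51.44 mGal
Complete Bouguer anomaly = 51.44 + 5.96 = 57.40 mGal

57.4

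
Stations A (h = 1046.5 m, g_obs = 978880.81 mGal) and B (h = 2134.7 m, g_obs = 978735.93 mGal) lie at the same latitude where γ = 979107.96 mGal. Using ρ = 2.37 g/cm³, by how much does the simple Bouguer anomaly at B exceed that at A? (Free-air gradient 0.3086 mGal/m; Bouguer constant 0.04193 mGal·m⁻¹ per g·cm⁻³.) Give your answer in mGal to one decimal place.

82.8

Δg_SB(A) = 978880.81 − 979107.96 + 0.3086×1046.5 − 0.04193×2.37×1046.5 = -8.20 mGal
Δg_SB(B) = 978735.93 − 979107.96 + 0.3086×2134.7 − 0.04193×2.37×2134.7 = 74.60 mGal
Difference = 74.60 − (-8.20) = 82.80 mGal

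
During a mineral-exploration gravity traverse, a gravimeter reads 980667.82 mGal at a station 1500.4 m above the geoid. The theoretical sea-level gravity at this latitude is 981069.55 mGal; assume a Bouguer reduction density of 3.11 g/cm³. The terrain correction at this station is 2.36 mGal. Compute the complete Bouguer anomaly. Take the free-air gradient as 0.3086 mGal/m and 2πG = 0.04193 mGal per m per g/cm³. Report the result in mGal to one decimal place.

-132.0

Free-air correction = 0.3086 × 1500.4 = 463.02 mGal
Free-air anomaly = 980667.82 − 981069.55 + (463.02) = 61.29 mGal
Bouguer slab correction = 0.04193 × 3.11 × 1500.4 = 195.66 mGal
Simple Bouguer anomaly = 61.29 − (195.66) = -134.37 mGal
Complete Bouguer anomaly = -134.37 + 2.36 = -132.01 mGal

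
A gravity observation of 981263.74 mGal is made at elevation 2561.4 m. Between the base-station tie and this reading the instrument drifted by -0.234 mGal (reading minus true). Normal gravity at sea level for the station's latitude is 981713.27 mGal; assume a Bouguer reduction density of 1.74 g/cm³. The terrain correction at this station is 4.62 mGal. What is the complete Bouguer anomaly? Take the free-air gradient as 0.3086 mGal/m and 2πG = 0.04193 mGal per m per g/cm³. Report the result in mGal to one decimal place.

158.9

Drift-corrected reading = 981263.74 − (-0.234) = 981263.974 mGal
Free-air correction = 0.3086 × 2561.4 = 790.45 mGal
Free-air anomaly = 981263.974 − 981713.27 + (790.45) = 341.154 mGal
Bouguer slab correction = 0.04193 × 1.74 × 2561.4 = 186.88 mGal
Simple Bouguer anomaly = 341.154 − (186.88) = 154.274 mGal
Complete Bouguer anomaly = 154.274 + 4.62 = 158.894 mGal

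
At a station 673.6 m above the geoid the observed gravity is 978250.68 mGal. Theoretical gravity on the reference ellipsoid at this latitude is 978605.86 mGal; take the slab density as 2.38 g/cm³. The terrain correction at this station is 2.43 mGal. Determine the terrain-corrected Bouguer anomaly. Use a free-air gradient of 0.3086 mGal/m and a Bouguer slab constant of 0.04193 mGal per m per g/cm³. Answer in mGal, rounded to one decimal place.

-212.1

Free-air correction = 0.3086 × 673.6 = 207.87 mGal
Free-air anomaly = 978250.68 − 978605.86 + (207.87) = -147.31 mGal
Bouguer slab correction = 0.04193 × 2.38 × 673.6 = 67.22 mGal
Simple Bouguer anomaly = -147.31 − (67.22) = -214.53 mGal
Complete Bouguer anomaly = -214.53 + 2.43 = -212.10 mGal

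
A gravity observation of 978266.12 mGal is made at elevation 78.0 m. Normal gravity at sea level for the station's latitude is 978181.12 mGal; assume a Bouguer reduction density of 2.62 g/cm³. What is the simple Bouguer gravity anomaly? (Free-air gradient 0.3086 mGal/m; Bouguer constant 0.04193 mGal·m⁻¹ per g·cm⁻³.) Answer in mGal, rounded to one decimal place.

100.5

Free-air correction = 0.3086 × 78.0 = 24.07 mGal
Free-air anomaly = 978266.12 − 978181.12 + (24.07) = 109.07 mGal
Bouguer slab correction = 0.04193 × 2.62 × 78.0 = 8.57 mGal
Simple Bouguer anomaly = 109.07 − (8.57) = 100.50 mGal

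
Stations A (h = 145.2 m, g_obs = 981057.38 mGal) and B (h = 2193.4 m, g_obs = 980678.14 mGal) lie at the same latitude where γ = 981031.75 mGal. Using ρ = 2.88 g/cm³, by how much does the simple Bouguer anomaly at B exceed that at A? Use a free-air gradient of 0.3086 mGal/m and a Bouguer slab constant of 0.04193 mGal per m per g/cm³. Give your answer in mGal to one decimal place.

5.5

Δg_SB(A) = 981057.38 − 981031.75 + 0.3086×145.2 − 0.04193×2.88×145.2 = 52.90 mGal
Δg_SB(B) = 980678.14 − 981031.75 + 0.3086×2193.4 − 0.04193×2.88×2193.4 = 58.40 mGal
Difference = 58.40 − (52.90) = 5.50 mGal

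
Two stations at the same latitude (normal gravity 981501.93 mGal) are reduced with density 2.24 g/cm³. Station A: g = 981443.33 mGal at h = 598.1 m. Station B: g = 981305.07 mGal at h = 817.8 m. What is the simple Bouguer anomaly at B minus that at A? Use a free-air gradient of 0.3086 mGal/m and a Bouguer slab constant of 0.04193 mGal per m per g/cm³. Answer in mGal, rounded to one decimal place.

-91.1

Δg_SB(A) = 981443.33 − 981501.93 + 0.3086×598.1 − 0.04193×2.24×598.1 = 69.80 mGal
Δg_SB(B) = 981305.07 − 981501.93 + 0.3086×817.8 − 0.04193×2.24×817.8 = -21.30 mGal
Difference = -21.30 − (69.80) = -91.10 mGal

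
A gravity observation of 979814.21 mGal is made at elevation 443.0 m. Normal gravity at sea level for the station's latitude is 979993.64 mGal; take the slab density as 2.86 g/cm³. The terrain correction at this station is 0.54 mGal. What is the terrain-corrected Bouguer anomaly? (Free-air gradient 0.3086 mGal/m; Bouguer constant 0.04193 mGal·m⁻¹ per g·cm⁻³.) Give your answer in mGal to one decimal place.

-95.3

Free-air correction = 0.3086 × 443.0 = 136.71 mGal
Free-air anomaly = 979814.21 − 979993.64 + (136.71) = -42.72 mGal
Bouguer slab correction = 0.04193 × 2.86 × 443.0 = 53.12 mGal
Simple Bouguer anomaly = -42.72 − (53.12) = -95.84 mGal
Complete Bouguer anomaly = -95.84 + 0.54 = -95.30 mGal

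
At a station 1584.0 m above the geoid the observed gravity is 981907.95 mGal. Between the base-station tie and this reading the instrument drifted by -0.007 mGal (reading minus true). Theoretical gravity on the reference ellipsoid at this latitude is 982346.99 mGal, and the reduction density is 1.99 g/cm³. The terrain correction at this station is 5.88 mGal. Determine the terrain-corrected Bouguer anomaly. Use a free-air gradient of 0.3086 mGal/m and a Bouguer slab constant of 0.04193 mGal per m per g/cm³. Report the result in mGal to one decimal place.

Drift-corrected reading = 981907.95 − (-0.007) = 981907.957 mGal
Free-air correction = 0.3086 × 1584.0 = 488.82 mGal
Free-air anomaly = 981907.957 − 982346.99 + (488.82) = 49.787 mGal
Bouguer slab correction = 0.04193 × 1.99 × 1584.0 = 132.17 mGal
Simple Bouguer anomaly = 49.787 − (132.17) = -82.383 mGal
Complete Bouguer anomaly = -82.383 + 5.88 = -76.503 mGal

-76.5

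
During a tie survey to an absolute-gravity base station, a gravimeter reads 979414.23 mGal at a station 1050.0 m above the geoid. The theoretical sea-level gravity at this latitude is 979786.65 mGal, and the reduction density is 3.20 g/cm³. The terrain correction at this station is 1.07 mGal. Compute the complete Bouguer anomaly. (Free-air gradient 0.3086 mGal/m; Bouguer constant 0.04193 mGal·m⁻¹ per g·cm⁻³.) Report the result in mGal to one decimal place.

Free-air correction = 0.3086 × 1050.0 = 324.03 mGal
Free-air anomaly = 979414.23 − 979786.65 + (324.03) = -48.39 mGal
Bouguer slab correction = 0.04193 × 3.20 × 1050.0 = 140.88 mGal
Simple Bouguer anomaly = -48.39 − (140.88) = -189.27 mGal
Complete Bouguer anomaly = -189.27 + 1.07 = -188.20 mGal

-188.2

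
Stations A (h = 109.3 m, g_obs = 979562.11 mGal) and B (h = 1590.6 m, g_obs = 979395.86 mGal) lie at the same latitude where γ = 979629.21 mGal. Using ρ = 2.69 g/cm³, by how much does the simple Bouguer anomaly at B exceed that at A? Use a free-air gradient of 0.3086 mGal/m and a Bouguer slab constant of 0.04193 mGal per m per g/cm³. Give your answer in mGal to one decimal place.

123.8

Δg_SB(A) = 979562.11 − 979629.21 + 0.3086×109.3 − 0.04193×2.69×109.3 = -45.70 mGal
Δg_SB(B) = 979395.86 − 979629.21 + 0.3086×1590.6 − 0.04193×2.69×1590.6 = 78.10 mGal
Difference = 78.10 − (-45.70) = 123.80 mGal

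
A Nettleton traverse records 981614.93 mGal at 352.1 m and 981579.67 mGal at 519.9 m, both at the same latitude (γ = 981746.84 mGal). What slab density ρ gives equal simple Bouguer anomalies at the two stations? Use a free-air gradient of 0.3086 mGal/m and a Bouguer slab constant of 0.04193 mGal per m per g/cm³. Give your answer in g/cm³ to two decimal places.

2.35

Δg_obs = 981579.67 − 981614.93 = -35.26 mGal over Δh = 519.9 − 352.1 = 167.8 m
Equal Bouguer anomalies ⇒ Δg_obs + (0.3086 − 0.04193ρ)·Δh = 0
0.3086 − 0.04193ρ = −Δg_obs/Δh = 0.21013
ρ = (0.3086 − 0.21013) / 0.04193 = 2.35 g/cm³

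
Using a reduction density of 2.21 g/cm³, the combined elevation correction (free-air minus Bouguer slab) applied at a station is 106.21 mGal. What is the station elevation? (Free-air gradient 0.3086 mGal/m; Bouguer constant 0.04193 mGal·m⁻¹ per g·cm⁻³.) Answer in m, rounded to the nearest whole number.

Combined gradient = 0.3086 − 0.04193 × 2.21 = 0.2159347 mGal/m
h = 106.21 / 0.2159347 = 491.86 m

492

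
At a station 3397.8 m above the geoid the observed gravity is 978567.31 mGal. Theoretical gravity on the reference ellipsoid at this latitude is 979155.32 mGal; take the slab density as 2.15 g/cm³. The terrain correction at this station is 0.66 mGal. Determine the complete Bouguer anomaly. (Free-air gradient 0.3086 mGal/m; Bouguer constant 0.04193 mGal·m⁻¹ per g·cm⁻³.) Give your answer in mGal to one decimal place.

154.9

Free-air correction = 0.3086 × 3397.8 = 1048.56 mGal
Free-air anomaly = 978567.31 − 979155.32 + (1048.56) = 460.55 mGal
Bouguer slab correction = 0.04193 × 2.15 × 3397.8 = 306.31 mGal
Simple Bouguer anomaly = 460.55 − (306.31) = 154.24 mGal
Complete Bouguer anomaly = 154.24 + 0.66 = 154.90 mGal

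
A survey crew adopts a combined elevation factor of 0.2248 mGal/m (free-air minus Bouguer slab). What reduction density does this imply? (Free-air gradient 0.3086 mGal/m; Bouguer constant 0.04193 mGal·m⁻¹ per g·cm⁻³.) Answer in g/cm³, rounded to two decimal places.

2.00

0.2248 = 0.3086 − 0.04193 × ρ
ρ = (0.3086 − 0.2248) / 0.04193 = 2.00 g/cm³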